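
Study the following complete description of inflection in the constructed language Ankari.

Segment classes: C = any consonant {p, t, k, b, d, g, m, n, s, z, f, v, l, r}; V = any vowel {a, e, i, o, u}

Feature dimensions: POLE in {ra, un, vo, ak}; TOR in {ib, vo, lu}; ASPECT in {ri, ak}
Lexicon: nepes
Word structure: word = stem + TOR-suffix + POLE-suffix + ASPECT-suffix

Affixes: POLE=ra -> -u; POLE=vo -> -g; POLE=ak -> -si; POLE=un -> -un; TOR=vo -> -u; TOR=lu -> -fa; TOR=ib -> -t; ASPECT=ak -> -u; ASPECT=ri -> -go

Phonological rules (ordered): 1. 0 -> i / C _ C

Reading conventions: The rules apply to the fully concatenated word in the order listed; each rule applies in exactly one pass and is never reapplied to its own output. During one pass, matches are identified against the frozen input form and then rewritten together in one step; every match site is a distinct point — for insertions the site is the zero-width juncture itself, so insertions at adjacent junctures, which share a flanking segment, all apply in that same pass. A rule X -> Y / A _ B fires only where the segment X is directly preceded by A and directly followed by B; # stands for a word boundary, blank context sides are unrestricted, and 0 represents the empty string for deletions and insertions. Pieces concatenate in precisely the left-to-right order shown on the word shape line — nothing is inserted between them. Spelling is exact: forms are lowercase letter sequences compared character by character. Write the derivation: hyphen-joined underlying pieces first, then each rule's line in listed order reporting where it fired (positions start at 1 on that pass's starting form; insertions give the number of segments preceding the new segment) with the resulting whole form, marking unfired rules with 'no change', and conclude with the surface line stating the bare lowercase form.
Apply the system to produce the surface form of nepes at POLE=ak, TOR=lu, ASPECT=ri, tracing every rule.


underlying: nepes-fa-si-go
1. 0 -> i / C _ C: inserts after position(s) 5: nepesifasigo
surface: nepesifasigo


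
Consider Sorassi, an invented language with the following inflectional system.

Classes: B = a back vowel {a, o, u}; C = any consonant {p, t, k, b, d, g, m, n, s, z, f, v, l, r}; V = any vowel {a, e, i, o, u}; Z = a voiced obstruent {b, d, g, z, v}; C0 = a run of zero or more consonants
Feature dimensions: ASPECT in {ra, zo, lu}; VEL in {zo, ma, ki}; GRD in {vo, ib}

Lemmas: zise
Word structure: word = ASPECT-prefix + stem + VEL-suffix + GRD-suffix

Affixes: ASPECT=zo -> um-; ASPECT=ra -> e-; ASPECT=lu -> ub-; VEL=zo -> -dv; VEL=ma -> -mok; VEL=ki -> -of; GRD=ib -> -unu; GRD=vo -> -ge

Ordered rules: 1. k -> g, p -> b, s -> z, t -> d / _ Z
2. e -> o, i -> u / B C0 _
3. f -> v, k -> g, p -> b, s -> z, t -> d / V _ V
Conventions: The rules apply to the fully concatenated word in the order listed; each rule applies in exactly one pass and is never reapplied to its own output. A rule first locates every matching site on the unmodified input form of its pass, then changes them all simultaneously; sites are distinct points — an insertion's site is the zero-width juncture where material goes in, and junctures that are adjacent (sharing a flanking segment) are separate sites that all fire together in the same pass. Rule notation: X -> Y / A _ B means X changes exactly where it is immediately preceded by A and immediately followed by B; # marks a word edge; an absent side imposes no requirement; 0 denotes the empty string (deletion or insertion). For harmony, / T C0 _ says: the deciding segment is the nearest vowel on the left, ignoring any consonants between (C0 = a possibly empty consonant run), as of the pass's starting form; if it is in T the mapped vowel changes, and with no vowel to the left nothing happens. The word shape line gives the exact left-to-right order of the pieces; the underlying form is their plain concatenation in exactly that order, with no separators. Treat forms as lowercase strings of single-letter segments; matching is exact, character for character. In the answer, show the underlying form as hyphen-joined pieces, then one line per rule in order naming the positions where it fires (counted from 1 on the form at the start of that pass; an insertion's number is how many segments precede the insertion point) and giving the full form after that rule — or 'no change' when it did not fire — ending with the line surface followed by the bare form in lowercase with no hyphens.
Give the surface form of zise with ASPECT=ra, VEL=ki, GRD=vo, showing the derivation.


underlying: e-zise-of-ge
1. k -> g, p -> b, s -> z, t -> d / _ Z: no change
2. e -> o, i -> u / B C0 _: fires at position(s) 9: eziseofgo
3. f -> v, k -> g, p -> b, s -> z, t -> d / V _ V: fires at position(s) 4: ezizeofgo
surface: ezizeofgo


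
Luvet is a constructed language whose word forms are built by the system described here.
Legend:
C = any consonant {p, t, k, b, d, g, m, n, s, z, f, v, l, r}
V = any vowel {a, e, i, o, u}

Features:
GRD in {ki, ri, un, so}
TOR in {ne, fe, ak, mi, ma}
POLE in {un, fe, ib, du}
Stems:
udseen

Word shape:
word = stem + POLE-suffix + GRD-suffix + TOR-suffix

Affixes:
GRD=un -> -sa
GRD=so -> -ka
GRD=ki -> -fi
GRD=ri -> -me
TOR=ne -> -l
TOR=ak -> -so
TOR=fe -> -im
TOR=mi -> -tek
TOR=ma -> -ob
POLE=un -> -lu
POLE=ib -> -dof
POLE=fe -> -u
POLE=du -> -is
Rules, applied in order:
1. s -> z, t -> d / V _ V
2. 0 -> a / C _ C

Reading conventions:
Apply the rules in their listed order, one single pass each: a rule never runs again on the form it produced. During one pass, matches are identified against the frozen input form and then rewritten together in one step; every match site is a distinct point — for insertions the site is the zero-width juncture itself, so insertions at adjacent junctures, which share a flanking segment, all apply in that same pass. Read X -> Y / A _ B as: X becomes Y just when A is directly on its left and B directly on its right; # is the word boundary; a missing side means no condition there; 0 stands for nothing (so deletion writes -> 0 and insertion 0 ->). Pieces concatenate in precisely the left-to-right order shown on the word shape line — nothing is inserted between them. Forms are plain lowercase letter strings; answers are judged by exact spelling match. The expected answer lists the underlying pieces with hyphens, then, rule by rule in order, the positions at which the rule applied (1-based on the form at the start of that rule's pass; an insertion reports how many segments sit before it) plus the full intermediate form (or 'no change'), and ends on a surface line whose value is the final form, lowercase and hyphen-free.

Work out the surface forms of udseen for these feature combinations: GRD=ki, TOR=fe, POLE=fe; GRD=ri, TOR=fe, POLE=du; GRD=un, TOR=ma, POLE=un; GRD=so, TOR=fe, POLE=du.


cell GRD=ki, TOR=fe, POLE=fe:
underlying: udseen-u-fi-im
1. s -> z, t -> d / V _ V: no change
2. 0 -> a / C _ C: inserts after position(s) 2: udaseenufiim
surface: udaseenufiim

cell GRD=ri, TOR=fe, POLE=du:
underlying: udseen-is-me-im
1. s -> z, t -> d / V _ V: no change
2. 0 -> a / C _ C: inserts after position(s) 2, 8: udaseenisameim
surface: udaseenisameim

cell GRD=un, TOR=ma, POLE=un:
underlying: udseen-lu-sa-ob
1. s -> z, t -> d / V _ V: fires at position(s) 9: udseenluzaob
2. 0 -> a / C _ C: inserts after position(s) 2, 6: udaseenaluzaob
surface: udaseenaluzaob

cell GRD=so, TOR=fe, POLE=du:
underlying: udseen-is-ka-im
1. s -> z, t -> d / V _ V: no change
2. 0 -> a / C _ C: inserts after position(s) 2, 8: udaseenisakaim
surface: udaseenisakaim


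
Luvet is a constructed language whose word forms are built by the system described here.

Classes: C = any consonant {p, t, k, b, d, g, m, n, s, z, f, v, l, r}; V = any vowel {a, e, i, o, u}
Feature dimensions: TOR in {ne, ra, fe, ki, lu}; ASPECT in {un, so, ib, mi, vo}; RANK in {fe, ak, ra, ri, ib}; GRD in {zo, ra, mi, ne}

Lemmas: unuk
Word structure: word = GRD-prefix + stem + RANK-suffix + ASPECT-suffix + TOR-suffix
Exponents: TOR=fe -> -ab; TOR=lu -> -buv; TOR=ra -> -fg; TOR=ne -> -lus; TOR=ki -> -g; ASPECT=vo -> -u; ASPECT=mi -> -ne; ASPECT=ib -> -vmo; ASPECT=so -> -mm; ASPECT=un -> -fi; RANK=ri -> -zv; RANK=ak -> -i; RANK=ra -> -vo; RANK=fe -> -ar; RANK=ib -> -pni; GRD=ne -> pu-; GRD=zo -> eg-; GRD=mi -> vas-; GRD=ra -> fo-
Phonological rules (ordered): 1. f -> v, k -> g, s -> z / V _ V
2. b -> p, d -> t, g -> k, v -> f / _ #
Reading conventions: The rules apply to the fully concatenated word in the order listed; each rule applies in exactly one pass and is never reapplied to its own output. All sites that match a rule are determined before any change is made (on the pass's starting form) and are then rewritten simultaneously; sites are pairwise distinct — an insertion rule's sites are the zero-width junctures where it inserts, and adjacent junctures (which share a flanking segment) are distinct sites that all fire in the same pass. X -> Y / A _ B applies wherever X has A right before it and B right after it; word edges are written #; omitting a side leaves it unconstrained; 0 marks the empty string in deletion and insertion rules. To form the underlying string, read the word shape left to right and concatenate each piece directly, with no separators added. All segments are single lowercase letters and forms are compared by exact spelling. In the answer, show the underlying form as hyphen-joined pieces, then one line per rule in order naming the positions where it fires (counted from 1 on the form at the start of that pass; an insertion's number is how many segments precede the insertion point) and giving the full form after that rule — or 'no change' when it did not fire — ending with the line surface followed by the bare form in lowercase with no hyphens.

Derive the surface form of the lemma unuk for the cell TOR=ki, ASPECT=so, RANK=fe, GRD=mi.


underlying: vas-unuk-ar-mm-g
1. f -> v, k -> g, s -> z / V _ V: fires at position(s) 3, 7: vazunugarmmg
2. b -> p, d -> t, g -> k, v -> f / _ #: fires at position(s) 12: vazunugarmmk
surface: vazunugarmmk


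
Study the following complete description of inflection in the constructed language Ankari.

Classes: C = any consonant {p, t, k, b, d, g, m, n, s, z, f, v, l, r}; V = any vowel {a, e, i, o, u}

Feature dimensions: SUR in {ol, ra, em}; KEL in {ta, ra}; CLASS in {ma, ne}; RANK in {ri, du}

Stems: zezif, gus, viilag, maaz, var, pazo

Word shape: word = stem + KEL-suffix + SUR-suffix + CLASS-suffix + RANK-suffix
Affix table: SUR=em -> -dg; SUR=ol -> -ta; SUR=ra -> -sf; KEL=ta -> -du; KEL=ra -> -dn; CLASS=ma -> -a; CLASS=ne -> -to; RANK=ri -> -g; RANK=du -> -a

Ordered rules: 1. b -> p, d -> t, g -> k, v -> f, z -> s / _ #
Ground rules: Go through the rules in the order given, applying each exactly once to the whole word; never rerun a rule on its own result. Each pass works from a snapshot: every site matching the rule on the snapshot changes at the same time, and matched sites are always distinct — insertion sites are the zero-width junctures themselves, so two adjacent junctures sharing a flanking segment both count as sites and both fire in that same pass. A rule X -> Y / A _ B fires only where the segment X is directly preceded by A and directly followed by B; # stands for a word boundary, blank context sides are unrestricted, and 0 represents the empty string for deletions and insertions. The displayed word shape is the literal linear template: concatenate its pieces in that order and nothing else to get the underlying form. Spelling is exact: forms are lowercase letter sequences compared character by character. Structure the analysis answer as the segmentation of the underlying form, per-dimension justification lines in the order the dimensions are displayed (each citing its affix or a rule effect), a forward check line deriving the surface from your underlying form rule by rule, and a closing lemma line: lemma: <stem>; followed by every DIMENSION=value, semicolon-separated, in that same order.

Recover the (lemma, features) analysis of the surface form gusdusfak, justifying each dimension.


underlying: gus-du-sf-a-g
SUR=ra - signalled by the affix -sf
KEL=ta - signalled by the affix -du
CLASS=ma - signalled by the affix -a
RANK=ri - signalled by the affix -g
check: gusdusfag -> gusdusfak
lemma: gus; SUR=ra; KEL=ta; CLASS=ma; RANK=ri


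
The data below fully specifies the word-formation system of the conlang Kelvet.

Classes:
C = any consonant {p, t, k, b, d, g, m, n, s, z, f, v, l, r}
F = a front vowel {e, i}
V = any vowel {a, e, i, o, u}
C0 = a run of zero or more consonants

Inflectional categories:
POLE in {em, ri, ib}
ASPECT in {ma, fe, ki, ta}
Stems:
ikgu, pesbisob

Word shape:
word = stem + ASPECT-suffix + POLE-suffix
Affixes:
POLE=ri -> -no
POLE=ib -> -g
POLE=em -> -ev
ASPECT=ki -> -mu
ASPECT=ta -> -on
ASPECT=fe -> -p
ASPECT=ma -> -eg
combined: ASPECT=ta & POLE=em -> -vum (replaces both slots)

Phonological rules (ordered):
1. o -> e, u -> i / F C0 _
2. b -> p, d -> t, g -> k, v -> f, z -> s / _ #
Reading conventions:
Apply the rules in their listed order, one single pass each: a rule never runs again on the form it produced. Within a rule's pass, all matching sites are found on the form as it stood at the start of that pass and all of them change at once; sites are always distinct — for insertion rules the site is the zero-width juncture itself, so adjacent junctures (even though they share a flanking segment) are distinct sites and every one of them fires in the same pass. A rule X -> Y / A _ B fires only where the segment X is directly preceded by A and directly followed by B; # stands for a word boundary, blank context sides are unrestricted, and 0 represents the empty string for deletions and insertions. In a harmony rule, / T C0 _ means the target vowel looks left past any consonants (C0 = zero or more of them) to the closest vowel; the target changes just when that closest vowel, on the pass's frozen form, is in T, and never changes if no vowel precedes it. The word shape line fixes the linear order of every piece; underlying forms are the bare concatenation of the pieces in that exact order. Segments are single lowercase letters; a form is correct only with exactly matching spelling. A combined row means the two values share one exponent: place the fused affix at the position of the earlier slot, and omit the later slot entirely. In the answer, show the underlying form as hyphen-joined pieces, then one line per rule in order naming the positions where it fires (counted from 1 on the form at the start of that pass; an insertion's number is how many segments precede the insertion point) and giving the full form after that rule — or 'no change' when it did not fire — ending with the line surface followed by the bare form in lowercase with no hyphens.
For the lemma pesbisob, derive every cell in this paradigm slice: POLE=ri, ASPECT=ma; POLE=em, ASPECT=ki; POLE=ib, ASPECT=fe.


cell POLE=ri, ASPECT=ma:
underlying: pesbisob-eg-no
1. o -> e, u -> i / F C0 _: fires at position(s) 7, 12: pesbisebegne
2. b -> p, d -> t, g -> k, v -> f, z -> s / _ #: no change
surface: pesbisebegne

cell POLE=em, ASPECT=ki:
underlying: pesbisob-mu-ev
1. o -> e, u -> i / F C0 _: fires at position(s) 7: pesbisebmuev
2. b -> p, d -> t, g -> k, v -> f, z -> s / _ #: fires at position(s) 12: pesbisebmuef
surface: pesbisebmuef

cell POLE=ib, ASPECT=fe:
underlying: pesbisob-p-g
1. o -> e, u -> i / F C0 _: fires at position(s) 7: pesbisebpg
2. b -> p, d -> t, g -> k, v -> f, z -> s / _ #: fires at position(s) 10: pesbisebpk
surface: pesbisebpk


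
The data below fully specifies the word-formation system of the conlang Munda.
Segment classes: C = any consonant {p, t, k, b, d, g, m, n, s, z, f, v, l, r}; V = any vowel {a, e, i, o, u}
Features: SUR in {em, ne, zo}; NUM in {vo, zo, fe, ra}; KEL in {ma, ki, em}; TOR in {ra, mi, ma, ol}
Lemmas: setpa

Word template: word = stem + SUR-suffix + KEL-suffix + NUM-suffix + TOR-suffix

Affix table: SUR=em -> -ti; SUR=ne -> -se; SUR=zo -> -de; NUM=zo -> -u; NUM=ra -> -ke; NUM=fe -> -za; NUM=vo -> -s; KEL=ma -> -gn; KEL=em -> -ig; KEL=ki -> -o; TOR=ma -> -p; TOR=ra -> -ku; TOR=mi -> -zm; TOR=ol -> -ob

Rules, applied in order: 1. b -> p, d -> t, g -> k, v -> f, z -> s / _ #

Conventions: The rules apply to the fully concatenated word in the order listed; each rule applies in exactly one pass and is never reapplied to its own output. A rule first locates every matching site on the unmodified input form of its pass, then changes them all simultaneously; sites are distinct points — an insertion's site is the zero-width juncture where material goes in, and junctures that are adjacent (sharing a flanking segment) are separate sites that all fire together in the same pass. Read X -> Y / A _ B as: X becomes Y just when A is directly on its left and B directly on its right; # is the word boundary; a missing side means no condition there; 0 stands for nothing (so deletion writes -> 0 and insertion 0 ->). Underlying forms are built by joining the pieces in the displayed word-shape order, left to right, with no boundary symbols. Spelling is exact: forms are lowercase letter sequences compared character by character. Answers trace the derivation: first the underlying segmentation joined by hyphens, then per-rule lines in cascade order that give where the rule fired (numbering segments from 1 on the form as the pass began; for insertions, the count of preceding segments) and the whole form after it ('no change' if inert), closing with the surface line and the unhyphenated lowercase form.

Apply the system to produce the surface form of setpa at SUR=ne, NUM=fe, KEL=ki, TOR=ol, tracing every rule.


underlying: setpa-se-o-za-ob
1. b -> p, d -> t, g -> k, v -> f, z -> s / _ #: fires at position(s) 12: setpaseozaop
surface: setpaseozaop


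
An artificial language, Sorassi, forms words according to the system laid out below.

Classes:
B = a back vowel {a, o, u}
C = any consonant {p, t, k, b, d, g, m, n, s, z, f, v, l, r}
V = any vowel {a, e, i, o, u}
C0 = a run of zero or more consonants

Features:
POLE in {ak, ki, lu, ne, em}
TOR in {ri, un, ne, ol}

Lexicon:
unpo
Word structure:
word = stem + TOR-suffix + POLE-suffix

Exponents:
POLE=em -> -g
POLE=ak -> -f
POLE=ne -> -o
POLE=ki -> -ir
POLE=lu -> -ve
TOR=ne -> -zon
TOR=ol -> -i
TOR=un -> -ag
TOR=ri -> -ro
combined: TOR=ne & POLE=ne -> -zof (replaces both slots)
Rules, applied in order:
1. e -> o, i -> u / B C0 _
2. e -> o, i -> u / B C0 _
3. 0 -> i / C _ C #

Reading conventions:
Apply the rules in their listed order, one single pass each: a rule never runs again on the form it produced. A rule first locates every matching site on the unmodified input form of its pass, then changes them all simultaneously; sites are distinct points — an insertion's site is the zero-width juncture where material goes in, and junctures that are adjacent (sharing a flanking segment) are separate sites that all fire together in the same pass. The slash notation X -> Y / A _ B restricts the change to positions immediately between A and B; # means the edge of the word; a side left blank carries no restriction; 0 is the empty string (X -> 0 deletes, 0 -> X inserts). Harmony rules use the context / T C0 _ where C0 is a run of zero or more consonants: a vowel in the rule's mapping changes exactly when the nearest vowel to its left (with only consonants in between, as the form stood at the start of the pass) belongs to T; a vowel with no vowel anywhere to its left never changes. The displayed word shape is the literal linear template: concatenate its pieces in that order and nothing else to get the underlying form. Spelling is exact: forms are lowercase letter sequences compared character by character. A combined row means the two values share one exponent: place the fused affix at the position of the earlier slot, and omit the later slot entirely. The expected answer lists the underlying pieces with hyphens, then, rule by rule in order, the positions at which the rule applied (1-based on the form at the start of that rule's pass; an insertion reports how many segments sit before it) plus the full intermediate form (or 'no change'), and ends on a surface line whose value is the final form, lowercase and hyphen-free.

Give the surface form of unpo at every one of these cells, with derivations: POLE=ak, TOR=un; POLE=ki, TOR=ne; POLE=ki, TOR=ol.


cell POLE=ak, TOR=un:
underlying: unpo-ag-f
1. e -> o, i -> u / B C0 _: no change
2. e -> o, i -> u / B C0 _: no change
3. 0 -> i / C _ C #: inserts after position(s) 6: unpoagif
surface: unpoagif

cell POLE=ki, TOR=ne:
underlying: unpo-zon-ir
1. e -> o, i -> u / B C0 _: fires at position(s) 8: unpozonur
2. e -> o, i -> u / B C0 _: no change
3. 0 -> i / C _ C #: no change
surface: unpozonur

cell POLE=ki, TOR=ol:
underlying: unpo-i-ir
1. e -> o, i -> u / B C0 _: fires at position(s) 5: unpouir
2. e -> o, i -> u / B C0 _: fires at position(s) 6: unpouur
3. 0 -> i / C _ C #: no change
surface: unpouur


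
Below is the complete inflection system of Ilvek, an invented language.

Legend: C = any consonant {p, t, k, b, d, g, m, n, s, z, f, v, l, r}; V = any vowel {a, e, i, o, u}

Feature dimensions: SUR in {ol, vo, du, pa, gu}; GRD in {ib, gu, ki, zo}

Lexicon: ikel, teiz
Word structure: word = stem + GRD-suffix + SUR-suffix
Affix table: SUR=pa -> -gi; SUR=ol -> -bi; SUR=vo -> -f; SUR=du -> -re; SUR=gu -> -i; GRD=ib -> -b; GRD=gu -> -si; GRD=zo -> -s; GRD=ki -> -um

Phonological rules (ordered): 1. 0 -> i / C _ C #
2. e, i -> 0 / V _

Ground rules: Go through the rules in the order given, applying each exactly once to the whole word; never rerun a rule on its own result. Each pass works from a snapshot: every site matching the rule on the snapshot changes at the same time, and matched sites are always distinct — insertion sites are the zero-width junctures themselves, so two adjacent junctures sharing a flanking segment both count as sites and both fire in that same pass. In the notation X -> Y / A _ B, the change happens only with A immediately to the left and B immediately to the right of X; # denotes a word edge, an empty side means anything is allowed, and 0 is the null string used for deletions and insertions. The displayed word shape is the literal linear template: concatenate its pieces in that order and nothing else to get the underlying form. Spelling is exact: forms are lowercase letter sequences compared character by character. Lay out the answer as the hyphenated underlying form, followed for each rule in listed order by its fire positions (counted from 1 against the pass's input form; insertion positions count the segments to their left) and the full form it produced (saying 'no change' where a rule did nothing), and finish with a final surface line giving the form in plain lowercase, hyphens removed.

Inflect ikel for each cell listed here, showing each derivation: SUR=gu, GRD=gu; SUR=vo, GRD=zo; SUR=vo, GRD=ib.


cell SUR=gu, GRD=gu:
underlying: ikel-si-i
1. 0 -> i / C _ C #: no change
2. e, i -> 0 / V _: fires at position(s) 7: ikelsi
surface: ikelsi

cell SUR=vo, GRD=zo:
underlying: ikel-s-f
1. 0 -> i / C _ C #: inserts after position(s) 5: ikelsif
2. e, i -> 0 / V _: no change
surface: ikelsif

cell SUR=vo, GRD=ib:
underlying: ikel-b-f
1. 0 -> i / C _ C #: inserts after position(s) 5: ikelbif
2. e, i -> 0 / V _: no change
surface: ikelbif


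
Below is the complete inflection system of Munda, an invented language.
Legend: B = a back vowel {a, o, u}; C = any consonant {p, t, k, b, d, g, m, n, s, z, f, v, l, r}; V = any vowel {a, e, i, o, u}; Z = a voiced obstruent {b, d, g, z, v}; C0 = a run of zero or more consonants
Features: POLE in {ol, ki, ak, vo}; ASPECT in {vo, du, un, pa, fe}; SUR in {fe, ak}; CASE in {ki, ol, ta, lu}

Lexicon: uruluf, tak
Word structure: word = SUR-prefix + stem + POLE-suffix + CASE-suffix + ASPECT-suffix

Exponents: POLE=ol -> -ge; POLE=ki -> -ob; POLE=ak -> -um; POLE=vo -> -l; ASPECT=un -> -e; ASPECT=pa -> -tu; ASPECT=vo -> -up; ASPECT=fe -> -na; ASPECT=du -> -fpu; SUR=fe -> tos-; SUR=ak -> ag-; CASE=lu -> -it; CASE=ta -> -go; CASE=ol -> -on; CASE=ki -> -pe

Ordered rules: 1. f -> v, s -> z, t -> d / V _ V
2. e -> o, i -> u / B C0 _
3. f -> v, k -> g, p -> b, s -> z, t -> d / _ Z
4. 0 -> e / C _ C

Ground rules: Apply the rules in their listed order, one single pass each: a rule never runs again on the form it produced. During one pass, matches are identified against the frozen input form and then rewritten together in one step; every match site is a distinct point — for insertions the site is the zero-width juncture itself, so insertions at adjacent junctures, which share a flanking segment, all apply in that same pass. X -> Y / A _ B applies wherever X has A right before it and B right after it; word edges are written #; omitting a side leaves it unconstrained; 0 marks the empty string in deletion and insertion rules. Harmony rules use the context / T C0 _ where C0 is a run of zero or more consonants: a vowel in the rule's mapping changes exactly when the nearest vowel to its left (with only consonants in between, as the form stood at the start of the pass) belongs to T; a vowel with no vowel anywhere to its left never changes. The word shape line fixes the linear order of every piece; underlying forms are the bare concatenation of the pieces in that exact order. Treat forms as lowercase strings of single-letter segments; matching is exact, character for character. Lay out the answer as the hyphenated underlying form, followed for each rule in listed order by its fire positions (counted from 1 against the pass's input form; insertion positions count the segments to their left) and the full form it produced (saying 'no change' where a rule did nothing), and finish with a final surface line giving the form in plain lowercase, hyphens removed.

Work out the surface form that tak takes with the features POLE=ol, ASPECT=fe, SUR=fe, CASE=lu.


underlying: tos-tak-ge-it-na
1. f -> v, s -> z, t -> d / V _ V: no change
2. e -> o, i -> u / B C0 _: fires at position(s) 8: tostakgoitna
3. f -> v, k -> g, p -> b, s -> z, t -> d / _ Z: fires at position(s) 6: tostaggoitna
4. 0 -> e / C _ C: inserts after position(s) 3, 6, 10: tosetagegoitena
surface: tosetagegoitena


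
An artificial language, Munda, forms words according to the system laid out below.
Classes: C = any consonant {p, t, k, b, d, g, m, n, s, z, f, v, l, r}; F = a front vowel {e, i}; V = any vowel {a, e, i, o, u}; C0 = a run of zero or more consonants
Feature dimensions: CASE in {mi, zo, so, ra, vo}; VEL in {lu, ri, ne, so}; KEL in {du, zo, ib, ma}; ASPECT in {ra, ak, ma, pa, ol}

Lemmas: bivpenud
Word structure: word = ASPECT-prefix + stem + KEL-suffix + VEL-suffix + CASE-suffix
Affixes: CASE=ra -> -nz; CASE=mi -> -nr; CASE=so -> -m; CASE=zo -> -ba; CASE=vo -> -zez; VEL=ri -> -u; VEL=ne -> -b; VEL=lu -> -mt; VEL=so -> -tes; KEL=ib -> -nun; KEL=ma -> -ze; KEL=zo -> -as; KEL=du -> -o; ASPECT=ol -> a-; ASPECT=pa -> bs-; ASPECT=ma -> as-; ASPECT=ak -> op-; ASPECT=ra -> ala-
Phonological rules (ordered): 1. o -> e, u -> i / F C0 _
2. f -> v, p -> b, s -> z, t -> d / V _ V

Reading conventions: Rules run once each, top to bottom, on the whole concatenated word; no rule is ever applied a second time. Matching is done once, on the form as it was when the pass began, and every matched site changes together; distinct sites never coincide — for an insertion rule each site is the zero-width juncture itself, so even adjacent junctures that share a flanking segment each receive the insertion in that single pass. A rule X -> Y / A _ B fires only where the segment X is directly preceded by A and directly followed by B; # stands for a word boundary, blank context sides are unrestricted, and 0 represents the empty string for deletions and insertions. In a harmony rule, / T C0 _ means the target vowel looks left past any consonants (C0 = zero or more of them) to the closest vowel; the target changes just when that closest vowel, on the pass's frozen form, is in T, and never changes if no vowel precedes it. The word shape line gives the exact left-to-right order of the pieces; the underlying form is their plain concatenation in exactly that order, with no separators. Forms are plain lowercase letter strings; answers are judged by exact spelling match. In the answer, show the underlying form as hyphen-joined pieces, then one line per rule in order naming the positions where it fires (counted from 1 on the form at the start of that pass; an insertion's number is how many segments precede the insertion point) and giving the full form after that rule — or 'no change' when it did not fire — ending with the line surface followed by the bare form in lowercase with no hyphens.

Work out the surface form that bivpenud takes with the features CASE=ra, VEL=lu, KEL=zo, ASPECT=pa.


underlying: bs-bivpenud-as-mt-nz
1. o -> e, u -> i / F C0 _: fires at position(s) 9: bsbivpenidasmtnz
2. f -> v, p -> b, s -> z, t -> d / V _ V: no change
surface: bsbivpenidasmtnz


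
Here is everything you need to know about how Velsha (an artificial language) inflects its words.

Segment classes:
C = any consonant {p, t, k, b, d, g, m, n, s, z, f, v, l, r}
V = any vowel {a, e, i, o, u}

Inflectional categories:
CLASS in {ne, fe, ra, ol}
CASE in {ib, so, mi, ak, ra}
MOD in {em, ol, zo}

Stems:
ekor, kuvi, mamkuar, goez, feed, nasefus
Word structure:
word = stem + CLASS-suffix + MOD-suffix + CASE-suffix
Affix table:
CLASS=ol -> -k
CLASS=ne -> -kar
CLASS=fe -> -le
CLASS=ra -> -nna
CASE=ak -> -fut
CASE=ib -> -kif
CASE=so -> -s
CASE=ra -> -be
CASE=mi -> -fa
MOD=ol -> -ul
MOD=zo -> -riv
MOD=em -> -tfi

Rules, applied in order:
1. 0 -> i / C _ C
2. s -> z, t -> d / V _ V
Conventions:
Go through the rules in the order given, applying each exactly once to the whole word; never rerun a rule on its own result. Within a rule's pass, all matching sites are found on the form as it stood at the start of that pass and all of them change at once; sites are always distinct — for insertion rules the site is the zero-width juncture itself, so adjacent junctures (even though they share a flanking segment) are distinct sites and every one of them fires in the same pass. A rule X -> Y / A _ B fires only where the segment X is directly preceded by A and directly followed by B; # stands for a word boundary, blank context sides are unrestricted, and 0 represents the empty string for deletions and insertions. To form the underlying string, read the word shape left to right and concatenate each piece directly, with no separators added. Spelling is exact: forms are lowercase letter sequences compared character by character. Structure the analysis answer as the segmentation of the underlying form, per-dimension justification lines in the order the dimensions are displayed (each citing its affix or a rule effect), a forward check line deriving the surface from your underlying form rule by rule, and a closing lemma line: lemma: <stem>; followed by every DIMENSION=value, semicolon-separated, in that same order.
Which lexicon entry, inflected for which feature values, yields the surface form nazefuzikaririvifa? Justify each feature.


underlying: nasefus-kar-riv-fa
CLASS=ne - signalled by the affix -kar
CASE=mi - signalled by the affix -fa
MOD=zo - signalled by the affix -riv
check: nasefuskarrivfa -> nasefusikaririvifa -> nazefuzikaririvifa
lemma: nasefus; CLASS=ne; CASE=mi; MOD=zo


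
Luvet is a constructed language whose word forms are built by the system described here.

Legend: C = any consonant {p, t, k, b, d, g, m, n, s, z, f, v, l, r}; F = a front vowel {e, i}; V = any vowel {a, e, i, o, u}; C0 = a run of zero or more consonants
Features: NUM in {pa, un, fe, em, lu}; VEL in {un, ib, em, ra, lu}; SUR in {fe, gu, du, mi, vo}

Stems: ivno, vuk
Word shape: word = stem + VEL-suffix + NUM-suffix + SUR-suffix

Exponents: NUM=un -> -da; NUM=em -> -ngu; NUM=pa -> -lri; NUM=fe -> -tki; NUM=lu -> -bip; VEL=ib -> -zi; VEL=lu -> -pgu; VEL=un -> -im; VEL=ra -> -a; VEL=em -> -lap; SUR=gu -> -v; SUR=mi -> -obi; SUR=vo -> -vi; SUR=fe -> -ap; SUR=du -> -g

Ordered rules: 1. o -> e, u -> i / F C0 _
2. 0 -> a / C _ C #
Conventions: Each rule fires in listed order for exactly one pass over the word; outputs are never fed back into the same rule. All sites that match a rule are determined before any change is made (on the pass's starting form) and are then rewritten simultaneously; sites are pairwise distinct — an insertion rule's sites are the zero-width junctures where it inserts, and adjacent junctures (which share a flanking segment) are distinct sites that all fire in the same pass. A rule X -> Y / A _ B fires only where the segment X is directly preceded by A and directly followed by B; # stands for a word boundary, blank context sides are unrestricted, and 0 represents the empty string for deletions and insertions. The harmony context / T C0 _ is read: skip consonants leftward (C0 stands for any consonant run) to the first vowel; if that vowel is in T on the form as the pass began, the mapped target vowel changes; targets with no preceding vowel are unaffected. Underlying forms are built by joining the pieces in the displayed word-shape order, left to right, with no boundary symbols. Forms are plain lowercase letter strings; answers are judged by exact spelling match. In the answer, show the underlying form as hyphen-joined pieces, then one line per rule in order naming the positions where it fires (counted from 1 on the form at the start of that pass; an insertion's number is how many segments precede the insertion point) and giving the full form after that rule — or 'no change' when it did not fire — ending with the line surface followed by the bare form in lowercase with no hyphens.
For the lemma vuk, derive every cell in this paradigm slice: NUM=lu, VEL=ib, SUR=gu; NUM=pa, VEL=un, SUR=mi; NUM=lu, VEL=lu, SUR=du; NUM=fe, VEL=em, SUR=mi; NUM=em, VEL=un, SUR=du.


cell NUM=lu, VEL=ib, SUR=gu:
underlying: vuk-zi-bip-v
1. o -> e, u -> i / F C0 _: no change
2. 0 -> a / C _ C #: inserts after position(s) 8: vukzibipav
surface: vukzibipav

cell NUM=pa, VEL=un, SUR=mi:
underlying: vuk-im-lri-obi
1. o -> e, u -> i / F C0 _: fires at position(s) 9: vukimlriebi
2. 0 -> a / C _ C #: no change
surface: vukimlriebi

cell NUM=lu, VEL=lu, SUR=du:
underlying: vuk-pgu-bip-g
1. o -> e, u -> i / F C0 _: no change
2. 0 -> a / C _ C #: inserts after position(s) 9: vukpgubipag
surface: vukpgubipag

cell NUM=fe, VEL=em, SUR=mi:
underlying: vuk-lap-tki-obi
1. o -> e, u -> i / F C0 _: fires at position(s) 10: vuklaptkiebi
2. 0 -> a / C _ C #: no change
surface: vuklaptkiebi

cell NUM=em, VEL=un, SUR=du:
underlying: vuk-im-ngu-g
1. o -> e, u -> i / F C0 _: fires at position(s) 8: vukimngig
2. 0 -> a / C _ C #: no change
surface: vukimngig


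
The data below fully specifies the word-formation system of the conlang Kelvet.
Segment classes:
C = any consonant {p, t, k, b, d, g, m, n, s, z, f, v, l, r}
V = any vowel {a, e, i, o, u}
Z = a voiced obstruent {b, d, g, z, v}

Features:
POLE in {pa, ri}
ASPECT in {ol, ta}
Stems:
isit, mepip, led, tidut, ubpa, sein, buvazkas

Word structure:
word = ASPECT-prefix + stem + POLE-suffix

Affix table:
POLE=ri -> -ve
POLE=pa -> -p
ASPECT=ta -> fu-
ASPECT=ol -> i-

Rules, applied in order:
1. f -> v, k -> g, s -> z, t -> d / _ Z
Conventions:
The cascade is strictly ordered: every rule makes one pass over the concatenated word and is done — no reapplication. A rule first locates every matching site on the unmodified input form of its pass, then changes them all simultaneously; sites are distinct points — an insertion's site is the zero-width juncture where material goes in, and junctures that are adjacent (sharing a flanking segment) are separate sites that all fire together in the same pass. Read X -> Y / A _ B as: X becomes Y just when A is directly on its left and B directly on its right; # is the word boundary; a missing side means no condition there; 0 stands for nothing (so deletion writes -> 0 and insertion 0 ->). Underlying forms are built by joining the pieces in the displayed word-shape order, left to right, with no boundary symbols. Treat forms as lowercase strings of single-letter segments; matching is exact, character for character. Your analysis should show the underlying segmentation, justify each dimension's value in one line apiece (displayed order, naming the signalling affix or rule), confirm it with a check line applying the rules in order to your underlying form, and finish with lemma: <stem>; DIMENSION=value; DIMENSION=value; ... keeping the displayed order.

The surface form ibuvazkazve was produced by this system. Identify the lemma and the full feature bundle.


underlying: i-buvazkas-ve
POLE=ri - signalled by the affix -ve
ASPECT=ol - signalled by the affix i-
check: ibuvazkasve -> ibuvazkazve
lemma: buvazkas; POLE=ri; ASPECT=ol


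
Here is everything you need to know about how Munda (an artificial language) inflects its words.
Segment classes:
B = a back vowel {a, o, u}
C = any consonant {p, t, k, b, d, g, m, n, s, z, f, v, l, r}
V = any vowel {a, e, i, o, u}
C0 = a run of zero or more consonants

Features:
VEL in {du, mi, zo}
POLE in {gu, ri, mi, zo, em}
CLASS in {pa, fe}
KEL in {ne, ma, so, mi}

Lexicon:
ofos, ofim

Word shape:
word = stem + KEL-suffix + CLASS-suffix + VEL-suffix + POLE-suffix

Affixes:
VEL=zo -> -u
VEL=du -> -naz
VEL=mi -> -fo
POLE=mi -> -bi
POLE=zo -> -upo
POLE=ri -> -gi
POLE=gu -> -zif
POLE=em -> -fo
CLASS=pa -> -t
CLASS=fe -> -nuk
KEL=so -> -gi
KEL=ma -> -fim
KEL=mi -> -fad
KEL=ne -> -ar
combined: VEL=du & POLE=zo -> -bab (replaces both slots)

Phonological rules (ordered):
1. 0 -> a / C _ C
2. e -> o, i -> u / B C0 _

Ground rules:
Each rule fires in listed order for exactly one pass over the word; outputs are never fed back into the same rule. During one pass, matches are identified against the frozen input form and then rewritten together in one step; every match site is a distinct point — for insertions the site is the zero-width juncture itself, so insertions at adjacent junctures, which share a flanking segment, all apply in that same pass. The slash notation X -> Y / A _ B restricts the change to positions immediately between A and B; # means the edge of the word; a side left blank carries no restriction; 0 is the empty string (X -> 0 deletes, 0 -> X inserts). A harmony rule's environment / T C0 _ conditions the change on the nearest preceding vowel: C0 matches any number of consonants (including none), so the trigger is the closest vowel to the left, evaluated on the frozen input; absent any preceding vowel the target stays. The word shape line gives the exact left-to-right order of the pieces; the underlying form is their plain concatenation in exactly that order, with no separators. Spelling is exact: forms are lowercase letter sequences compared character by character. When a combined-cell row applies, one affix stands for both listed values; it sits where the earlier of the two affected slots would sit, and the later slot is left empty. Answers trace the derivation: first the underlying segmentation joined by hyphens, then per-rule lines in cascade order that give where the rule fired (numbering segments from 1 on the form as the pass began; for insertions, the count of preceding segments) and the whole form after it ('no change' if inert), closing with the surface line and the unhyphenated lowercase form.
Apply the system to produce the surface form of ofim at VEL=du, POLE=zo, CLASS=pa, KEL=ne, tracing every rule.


underlying: ofim-ar-t-bab
1. 0 -> a / C _ C: inserts after position(s) 6, 7: ofimaratabab
2. e -> o, i -> u / B C0 _: fires at position(s) 3: ofumaratabab
surface: ofumaratabab


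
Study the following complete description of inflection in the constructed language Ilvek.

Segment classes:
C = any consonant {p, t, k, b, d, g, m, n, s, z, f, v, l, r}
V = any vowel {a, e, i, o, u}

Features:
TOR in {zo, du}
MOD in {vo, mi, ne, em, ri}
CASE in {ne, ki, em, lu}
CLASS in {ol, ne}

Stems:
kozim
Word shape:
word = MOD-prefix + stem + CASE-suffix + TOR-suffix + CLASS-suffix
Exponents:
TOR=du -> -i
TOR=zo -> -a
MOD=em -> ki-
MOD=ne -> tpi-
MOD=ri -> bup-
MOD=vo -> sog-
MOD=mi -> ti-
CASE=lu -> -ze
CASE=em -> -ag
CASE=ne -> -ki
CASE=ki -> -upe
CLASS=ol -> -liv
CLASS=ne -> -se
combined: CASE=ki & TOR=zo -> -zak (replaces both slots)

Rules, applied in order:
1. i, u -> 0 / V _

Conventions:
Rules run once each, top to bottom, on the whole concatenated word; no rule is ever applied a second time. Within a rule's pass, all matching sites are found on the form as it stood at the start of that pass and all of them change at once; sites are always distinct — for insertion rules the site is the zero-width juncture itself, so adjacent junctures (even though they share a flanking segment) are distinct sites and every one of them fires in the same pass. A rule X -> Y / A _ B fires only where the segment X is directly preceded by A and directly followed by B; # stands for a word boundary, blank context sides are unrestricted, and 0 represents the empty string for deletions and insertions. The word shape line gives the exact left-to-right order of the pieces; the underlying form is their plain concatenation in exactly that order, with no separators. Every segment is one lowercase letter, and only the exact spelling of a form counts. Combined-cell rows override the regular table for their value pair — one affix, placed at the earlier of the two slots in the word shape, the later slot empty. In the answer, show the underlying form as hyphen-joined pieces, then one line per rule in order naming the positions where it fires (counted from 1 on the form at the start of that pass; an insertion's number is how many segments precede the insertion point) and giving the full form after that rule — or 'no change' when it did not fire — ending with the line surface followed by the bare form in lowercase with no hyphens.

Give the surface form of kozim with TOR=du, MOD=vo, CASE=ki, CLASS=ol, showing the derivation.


underlying: sog-kozim-upe-i-liv
1. i, u -> 0 / V _: fires at position(s) 12: sogkozimupeliv
surface: sogkozimupeliv
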